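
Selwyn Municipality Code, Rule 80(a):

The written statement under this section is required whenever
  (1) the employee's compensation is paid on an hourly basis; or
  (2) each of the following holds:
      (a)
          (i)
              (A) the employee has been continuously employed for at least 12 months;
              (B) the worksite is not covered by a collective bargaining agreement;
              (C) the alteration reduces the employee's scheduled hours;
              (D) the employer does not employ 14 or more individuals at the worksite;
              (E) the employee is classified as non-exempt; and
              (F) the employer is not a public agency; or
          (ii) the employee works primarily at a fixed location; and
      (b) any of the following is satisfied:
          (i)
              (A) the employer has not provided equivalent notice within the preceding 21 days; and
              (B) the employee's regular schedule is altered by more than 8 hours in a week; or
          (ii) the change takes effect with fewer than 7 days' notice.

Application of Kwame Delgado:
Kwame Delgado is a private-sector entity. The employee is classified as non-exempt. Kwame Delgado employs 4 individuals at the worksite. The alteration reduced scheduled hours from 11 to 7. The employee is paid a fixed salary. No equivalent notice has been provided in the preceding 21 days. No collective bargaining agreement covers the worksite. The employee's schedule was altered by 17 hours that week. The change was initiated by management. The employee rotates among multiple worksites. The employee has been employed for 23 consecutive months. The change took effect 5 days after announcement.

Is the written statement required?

Yes — required.

(1) hourly-paid — not satisfied.
(A) tenure ≥ 12 mo. — met.
(B) no CBA — holds.
(C) hours reduced — satisfied.
(D) not (≥ 14 at site) — holds.
(E) non-exempt — satisfied.
(F) not (public agency) — met.
(i) = T AND T AND T AND T AND T AND T = true.
(ii) fixed location — not satisfied.
(a): T OR F → true.
(A) no recent notice — satisfied.
(B) schedule shift > 8h — holds.
(i) = T AND T = true.
(ii) < 7 days' notice — satisfied.
(b) = T OR T = true.
(2) = T AND T = true.
So Overall is satisfied (F OR T).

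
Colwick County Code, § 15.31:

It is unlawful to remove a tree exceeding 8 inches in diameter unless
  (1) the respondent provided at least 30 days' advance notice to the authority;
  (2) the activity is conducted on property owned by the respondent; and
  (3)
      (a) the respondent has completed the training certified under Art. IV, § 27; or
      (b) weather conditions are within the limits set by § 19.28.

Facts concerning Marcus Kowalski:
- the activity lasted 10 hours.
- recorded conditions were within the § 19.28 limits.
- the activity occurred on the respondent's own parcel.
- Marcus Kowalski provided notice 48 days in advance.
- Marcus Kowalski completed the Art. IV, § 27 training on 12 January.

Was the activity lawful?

Yes — lawful.

(1) ≥30 days' notice — holds.
(2) own property — satisfied.
(a) training certified — satisfied.
(b) weather ok — satisfied.
So (3) is satisfied (T OR T).
Overall = T AND T AND T = true.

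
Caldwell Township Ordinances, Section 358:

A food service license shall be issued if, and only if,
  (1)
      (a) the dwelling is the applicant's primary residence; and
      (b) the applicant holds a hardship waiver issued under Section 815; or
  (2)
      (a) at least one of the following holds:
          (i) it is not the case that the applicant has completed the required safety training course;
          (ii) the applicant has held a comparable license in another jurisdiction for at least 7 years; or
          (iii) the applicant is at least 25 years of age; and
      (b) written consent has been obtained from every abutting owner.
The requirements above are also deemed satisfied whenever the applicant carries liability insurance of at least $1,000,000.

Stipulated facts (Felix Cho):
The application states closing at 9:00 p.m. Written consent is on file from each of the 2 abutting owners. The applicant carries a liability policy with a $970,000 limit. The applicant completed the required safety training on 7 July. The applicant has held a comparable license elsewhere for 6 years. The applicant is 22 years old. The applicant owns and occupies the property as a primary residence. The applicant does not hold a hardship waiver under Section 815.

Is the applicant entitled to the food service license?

(a) primary residence — satisfied.
(b) hardship waiver — fails.
(1): T AND F → false.
(i) not (safety training) — not satisfied.
(ii) prior license ≥ 7 yr — fails.
(iii) age ≥ 25 — fails.
(a): F OR F OR F → false.
(b) all abutters consent — holds.
So (2) is not satisfied (F AND T).
Overall: F OR F → false.
Exception (insurance ≥ $1,000,000) — not satisfied.
Result: main false OR exception false → false.

No — denied.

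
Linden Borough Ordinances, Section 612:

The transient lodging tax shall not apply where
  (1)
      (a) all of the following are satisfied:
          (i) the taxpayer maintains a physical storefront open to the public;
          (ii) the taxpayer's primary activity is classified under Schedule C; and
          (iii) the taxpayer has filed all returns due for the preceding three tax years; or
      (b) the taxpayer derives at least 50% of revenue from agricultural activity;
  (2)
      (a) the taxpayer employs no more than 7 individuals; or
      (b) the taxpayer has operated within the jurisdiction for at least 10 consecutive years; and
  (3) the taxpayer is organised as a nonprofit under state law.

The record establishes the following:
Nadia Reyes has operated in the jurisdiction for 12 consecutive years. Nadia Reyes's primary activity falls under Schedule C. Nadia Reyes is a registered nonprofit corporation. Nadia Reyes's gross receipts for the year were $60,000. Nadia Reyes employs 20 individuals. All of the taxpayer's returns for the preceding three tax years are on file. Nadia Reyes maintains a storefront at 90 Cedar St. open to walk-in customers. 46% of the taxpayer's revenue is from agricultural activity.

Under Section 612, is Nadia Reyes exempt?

(i) has storefront — holds.
(ii) Schedule C activity — met.
(iii) returns current — satisfied.
So (a) is satisfied (T AND T AND T).
(b) ≥50% agricultural — not satisfied.
(1) = T OR F = true.
(a) ≤ 7 employees — fails.
(b) ≥ 10 yrs in jurisdiction — holds.
(2) = F OR T = true.
(3) nonprofit — met.
Overall: T AND T AND T → true.

Yes — exempt.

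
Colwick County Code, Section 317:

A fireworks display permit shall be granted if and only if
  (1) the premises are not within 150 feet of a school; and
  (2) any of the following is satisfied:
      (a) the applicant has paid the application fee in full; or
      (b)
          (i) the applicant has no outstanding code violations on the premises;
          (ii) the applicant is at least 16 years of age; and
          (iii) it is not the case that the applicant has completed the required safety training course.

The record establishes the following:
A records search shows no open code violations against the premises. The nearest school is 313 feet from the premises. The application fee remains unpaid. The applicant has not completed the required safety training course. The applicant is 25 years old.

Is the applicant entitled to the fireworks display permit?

Yes — granted.

(1) ≥150 ft from school — satisfied.
(a) fee paid — fails.
(i) no code violations — satisfied.
(ii) age ≥ 16 — met.
(iii) not (safety training) — met.
So (b) is satisfied (T AND T AND T).
(2): F OR T → true.
Overall: T AND T → true.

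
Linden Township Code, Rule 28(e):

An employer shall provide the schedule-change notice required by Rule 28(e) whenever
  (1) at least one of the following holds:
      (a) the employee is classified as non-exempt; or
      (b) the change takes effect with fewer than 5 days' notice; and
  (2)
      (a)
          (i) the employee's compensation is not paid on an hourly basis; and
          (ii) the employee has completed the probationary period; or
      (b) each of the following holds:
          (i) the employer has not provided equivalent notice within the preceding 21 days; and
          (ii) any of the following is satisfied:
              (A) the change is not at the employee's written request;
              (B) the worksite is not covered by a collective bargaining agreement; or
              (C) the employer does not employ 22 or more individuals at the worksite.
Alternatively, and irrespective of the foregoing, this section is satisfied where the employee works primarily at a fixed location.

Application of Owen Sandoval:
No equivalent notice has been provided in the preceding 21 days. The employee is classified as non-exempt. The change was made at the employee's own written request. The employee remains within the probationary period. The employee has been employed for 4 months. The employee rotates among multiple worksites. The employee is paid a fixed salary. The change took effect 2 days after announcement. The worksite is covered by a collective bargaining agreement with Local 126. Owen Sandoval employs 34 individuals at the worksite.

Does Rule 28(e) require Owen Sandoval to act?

(a) non-exempt — holds.
(b) < 5 days' notice — met.
(1) = T OR T = true.
(i) not (hourly-paid) — met.
(ii) past probation — not met.
So (a) is not satisfied (T AND F).
(i) no recent notice — met.
(A) not employee-requested — not met.
(B) no CBA — not satisfied.
(C) not (≥ 22 at site) — fails.
So (ii) is not satisfied (F OR F OR F).
(b): T AND F → false.
(2): F OR F → false.
Overall: T AND F → false.
Exception (fixed location) — not satisfied.
Result: main false OR exception false → false.

No — not required.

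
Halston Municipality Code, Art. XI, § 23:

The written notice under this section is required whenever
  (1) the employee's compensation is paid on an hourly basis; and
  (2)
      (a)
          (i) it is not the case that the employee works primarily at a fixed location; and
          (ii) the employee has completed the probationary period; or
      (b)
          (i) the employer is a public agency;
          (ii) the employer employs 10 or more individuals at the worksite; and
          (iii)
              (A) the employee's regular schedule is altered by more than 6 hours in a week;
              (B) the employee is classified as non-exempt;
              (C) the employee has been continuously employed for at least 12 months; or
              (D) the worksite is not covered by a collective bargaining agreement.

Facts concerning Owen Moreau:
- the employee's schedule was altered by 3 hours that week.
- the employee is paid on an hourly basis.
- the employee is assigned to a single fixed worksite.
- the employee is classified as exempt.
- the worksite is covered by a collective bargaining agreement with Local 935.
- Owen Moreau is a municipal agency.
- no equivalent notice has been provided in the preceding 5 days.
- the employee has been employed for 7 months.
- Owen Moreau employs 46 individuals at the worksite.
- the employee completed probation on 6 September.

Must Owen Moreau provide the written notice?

(1) hourly-paid — satisfied.
(i) not (fixed location) — fails.
(ii) past probation — met.
(a): F AND T → false.
(i) public agency — met.
(ii) ≥ 10 at site — satisfied.
(A) schedule shift > 6h — fails.
(B) non-exempt — not satisfied.
(C) tenure ≥ 12 mo. — fails.
(D) no CBA — not met.
(iii) = F OR F OR F OR F = false.
So (b) is not satisfied (T AND T AND F).
(2) = F OR F = false.
Overall: T AND F → false.

No — not required.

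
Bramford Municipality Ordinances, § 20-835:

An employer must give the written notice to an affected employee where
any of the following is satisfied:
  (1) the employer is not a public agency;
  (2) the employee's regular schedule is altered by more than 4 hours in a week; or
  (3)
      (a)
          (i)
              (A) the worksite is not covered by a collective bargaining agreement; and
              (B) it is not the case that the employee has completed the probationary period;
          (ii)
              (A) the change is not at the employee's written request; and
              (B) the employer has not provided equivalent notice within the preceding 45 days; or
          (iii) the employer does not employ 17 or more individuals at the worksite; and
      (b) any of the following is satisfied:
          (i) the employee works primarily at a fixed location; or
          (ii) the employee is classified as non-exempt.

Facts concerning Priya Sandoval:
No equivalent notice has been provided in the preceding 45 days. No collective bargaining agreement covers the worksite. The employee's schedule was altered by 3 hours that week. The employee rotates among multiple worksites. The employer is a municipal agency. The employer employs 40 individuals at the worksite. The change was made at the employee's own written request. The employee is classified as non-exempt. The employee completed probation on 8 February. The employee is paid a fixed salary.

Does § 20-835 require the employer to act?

(1) not (public agency) — not met.
(2) schedule shift > 4h — not met.
(A) no CBA — holds.
(B) not (past probation) — not satisfied.
So (i) is not satisfied (T AND F).
(A) not employee-requested — not satisfied.
(B) no recent notice — met.
(ii): F AND T → false.
(iii) not (≥ 17 at site) — fails.
So (a) is not satisfied (F OR F OR F).
(i) fixed location — not satisfied.
(ii) non-exempt — met.
So (b) is satisfied (F OR T).
(3): F AND T → false.
Overall: F OR F OR F → false.

No — not required.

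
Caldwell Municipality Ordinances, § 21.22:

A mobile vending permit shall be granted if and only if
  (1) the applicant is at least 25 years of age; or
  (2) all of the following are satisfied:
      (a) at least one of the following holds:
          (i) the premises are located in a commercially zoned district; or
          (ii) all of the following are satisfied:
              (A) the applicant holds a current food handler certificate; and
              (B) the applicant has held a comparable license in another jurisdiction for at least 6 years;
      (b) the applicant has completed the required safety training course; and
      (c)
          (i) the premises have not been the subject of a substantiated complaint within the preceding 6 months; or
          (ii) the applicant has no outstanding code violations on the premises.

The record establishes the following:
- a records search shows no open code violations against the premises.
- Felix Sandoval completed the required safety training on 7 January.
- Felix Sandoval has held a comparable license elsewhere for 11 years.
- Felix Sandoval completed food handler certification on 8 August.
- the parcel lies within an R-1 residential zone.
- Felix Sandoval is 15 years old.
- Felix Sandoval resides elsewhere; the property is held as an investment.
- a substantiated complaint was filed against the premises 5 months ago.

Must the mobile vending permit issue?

(1) age ≥ 25 — not satisfied.
(i) commercially zoned — fails.
(A) food handler cert. — met.
(B) prior license ≥ 6 yr — met.
(ii): T AND T → true.
(a) = F OR T = true.
(b) safety training — holds.
(i) no complaint in 6 mo. — not met.
(ii) no code violations — met.
(c) = F OR T = true.
(2) = T AND T AND T = true.
Overall: F OR T → true.

Yes — granted.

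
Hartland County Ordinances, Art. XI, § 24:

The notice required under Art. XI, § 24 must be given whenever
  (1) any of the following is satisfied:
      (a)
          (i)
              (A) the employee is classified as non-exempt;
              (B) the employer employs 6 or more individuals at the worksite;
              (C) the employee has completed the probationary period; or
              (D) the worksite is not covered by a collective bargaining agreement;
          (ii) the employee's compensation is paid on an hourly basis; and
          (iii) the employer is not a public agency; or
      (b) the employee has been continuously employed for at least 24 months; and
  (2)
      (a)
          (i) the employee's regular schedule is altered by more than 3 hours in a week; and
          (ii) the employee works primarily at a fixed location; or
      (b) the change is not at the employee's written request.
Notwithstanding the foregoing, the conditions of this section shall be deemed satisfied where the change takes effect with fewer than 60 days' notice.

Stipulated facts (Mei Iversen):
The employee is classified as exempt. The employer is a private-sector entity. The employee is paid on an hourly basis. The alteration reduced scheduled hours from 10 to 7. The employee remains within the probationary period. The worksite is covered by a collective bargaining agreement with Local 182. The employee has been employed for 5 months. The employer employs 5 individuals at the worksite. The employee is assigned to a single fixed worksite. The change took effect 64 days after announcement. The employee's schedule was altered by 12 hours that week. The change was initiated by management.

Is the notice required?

(A) non-exempt — not satisfied.
(B) ≥ 6 at site — not satisfied.
(C) past probation — not met.
(D) no CBA — fails.
(i): F OR F OR F OR F → false.
(ii) hourly-paid — met.
(iii) not (public agency) — satisfied.
(a) = F AND T AND T = false.
(b) tenure ≥ 24 mo. — fails.
(1): F OR F → false.
(i) schedule shift > 3h — met.
(ii) fixed location — met.
(a) = T AND T = true.
(b) not employee-requested — holds.
(2) = T OR T = true.
So Overall is not satisfied (F AND T).
Exception (< 60 days' notice) — not satisfied.
Result: main false OR exception false → false.

No — not required.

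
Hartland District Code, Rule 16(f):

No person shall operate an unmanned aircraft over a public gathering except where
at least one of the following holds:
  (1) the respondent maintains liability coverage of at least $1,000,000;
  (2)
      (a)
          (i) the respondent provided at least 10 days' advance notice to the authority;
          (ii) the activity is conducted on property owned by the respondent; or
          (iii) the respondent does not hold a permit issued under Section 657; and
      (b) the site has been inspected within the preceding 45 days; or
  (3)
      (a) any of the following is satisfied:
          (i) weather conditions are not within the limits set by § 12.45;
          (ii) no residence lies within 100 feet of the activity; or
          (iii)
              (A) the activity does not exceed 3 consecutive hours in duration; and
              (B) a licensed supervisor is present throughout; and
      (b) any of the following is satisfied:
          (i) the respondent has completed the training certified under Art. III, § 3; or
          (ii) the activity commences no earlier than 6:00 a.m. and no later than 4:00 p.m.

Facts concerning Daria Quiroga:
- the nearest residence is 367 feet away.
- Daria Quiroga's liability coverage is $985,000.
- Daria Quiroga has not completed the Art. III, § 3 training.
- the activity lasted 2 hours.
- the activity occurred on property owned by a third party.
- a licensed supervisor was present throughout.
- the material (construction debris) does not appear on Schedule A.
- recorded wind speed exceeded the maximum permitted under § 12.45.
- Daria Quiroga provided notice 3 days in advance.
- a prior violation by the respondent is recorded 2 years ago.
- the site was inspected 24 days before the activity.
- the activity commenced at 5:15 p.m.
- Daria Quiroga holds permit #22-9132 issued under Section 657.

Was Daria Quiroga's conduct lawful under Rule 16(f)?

(1) coverage ≥ $1,000,000 — not satisfied.
(i) ≥10 days' notice — not satisfied.
(ii) own property — fails.
(iii) not (holds permit) — not satisfied.
(a) = F OR F OR F = false.
(b) site inspected — met.
(2): F AND T → false.
(i) not (weather ok) — met.
(ii) no residence in 100 ft — holds.
(A) ≤ 3 hrs duration — met.
(B) supervisor present — satisfied.
(iii): T AND T → true.
(a): T OR T OR T → true.
(i) training certified — fails.
(ii) start within hours — fails.
(b) = F OR F = false.
(3) = T AND F = false.
Overall: F OR F OR F → false.

No — unlawful.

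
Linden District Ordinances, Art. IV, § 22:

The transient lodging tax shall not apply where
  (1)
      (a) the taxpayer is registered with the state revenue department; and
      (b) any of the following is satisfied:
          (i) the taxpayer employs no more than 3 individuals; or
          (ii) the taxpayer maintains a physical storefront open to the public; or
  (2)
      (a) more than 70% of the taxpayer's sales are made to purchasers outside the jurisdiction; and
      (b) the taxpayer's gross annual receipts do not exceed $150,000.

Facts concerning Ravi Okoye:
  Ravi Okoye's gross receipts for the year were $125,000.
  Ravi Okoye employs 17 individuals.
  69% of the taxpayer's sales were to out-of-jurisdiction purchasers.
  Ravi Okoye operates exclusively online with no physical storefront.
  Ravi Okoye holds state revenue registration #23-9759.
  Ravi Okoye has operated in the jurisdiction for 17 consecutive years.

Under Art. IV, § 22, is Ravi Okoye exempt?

No — not exempt.

(a) state-registered — satisfied.
(i) ≤ 3 employees — not met.
(ii) has storefront — not satisfied.
So (b) is not satisfied (F OR F).
(1): T AND F → false.
(a) >70% out-of-jur. sales — not met.
(b) receipts ≤ $150,000 — holds.
So (2) is not satisfied (F AND T).
Overall: F OR F → false.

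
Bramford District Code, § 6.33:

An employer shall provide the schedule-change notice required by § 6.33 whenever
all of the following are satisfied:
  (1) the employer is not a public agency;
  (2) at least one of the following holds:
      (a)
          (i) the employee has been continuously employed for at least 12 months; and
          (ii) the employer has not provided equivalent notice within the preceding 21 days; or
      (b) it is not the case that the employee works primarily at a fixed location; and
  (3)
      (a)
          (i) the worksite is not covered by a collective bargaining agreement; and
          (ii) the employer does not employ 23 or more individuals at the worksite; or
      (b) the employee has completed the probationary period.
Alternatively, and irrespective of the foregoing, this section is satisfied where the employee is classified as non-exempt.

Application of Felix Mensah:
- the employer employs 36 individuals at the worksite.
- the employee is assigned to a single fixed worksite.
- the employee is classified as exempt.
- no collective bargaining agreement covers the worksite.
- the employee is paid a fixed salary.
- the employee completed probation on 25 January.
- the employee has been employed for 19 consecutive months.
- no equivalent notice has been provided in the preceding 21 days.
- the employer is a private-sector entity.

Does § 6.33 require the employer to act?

Yes — required.

(1) not (public agency) — met.
(i) tenure ≥ 12 mo. — met.
(ii) no recent notice — satisfied.
(a) = T AND T = true.
(b) not (fixed location) — fails.
(2): T OR F → true.
(i) no CBA — met.
(ii) not (≥ 23 at site) — not met.
(a) = T AND F = false.
(b) past probation — satisfied.
So (3) is satisfied (F OR T).
So Overall is satisfied (T AND T AND T).
Exception (non-exempt) — not satisfied.
Result: main true OR exception false → true.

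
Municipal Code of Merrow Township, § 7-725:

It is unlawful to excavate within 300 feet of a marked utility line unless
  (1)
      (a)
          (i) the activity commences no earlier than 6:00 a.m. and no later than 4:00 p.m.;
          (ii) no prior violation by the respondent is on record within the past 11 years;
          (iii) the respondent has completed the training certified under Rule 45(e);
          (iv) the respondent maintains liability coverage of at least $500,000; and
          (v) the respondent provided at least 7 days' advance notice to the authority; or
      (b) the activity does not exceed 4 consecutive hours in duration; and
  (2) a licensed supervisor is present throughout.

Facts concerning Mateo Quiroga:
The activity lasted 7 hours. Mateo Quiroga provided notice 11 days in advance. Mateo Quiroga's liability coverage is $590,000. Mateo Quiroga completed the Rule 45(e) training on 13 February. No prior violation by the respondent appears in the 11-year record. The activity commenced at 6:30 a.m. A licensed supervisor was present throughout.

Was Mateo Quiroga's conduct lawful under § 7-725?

Yes — lawful.

(i) start within hours — satisfied.
(ii) no prior violation — holds.
(iii) training certified — satisfied.
(iv) coverage ≥ $500,000 — holds.
(v) ≥7 days' notice — met.
(a) = T AND T AND T AND T AND T = true.
(b) ≤ 4 hrs duration — not satisfied.
(1) = T OR F = true.
(2) supervisor present — satisfied.
Overall: T AND T → true.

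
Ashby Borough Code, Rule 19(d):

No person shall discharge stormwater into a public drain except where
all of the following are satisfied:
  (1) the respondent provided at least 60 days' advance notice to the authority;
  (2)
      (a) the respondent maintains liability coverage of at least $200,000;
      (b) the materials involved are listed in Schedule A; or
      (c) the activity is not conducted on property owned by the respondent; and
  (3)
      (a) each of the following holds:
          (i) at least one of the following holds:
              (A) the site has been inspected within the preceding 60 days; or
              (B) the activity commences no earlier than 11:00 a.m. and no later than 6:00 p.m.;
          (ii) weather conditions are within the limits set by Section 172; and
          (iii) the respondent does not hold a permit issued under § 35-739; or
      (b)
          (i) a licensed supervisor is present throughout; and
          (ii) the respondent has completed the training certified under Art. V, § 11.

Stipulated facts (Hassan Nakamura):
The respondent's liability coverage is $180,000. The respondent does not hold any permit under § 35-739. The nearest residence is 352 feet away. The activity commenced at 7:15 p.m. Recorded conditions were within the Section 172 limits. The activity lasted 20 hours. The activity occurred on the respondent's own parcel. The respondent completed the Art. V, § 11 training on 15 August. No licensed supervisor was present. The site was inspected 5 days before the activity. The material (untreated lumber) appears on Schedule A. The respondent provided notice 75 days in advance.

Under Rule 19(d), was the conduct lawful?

(1) ≥60 days' notice — satisfied.
(a) coverage ≥ $200,000 — not met.
(b) Schedule A material — satisfied.
(c) not (own property) — not met.
(2): F OR T OR F → true.
(A) site inspected — met.
(B) start within hours — not met.
(i): T OR F → true.
(ii) weather ok — holds.
(iii) not (holds permit) — met.
(a) = T AND T AND T = true.
(i) supervisor present — not met.
(ii) training certified — satisfied.
(b) = F AND T = false.
(3): T OR F → true.
Overall: T AND T AND T → true.

Yes — lawful.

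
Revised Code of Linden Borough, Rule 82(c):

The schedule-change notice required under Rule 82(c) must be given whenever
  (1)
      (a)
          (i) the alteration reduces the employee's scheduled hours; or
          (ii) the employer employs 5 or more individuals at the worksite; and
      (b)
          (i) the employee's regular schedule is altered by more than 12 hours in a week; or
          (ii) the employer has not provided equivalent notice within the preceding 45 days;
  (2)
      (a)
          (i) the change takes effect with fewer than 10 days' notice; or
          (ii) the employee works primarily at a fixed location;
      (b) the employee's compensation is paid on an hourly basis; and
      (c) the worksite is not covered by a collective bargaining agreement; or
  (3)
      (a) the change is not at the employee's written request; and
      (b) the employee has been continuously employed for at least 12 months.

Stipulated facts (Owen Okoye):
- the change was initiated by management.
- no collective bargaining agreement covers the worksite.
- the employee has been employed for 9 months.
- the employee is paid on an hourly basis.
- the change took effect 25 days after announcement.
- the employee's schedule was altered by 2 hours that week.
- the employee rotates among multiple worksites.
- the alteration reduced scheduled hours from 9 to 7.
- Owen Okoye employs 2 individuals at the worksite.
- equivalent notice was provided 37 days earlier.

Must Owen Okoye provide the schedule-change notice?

No — not required.

(i) hours reduced — met.
(ii) ≥ 5 at site — fails.
(a) = T OR F = true.
(i) schedule shift > 12h — not met.
(ii) no recent notice — fails.
(b) = F OR F = false.
(1) = T AND F = false.
(i) < 10 days' notice — not satisfied.
(ii) fixed location — fails.
So (a) is not satisfied (F OR F).
(b) hourly-paid — met.
(c) no CBA — satisfied.
(2) = F AND T AND T = false.
(a) not employee-requested — holds.
(b) tenure ≥ 12 mo. — not satisfied.
So (3) is not satisfied (T AND F).
Overall = F OR F OR F = false.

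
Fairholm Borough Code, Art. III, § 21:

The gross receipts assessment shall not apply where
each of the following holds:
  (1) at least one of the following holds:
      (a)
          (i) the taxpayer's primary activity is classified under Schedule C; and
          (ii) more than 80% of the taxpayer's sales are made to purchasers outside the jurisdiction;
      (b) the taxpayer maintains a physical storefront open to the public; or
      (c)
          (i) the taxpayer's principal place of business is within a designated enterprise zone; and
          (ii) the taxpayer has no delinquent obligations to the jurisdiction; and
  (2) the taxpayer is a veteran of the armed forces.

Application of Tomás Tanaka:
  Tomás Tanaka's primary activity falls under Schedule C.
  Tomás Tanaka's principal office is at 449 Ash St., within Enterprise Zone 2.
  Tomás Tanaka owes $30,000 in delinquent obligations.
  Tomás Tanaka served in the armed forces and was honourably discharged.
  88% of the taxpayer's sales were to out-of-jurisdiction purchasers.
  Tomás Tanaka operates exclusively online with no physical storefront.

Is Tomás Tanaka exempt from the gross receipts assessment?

Yes — exempt.

(i) Schedule C activity — met.
(ii) >80% out-of-jur. sales — holds.
So (a) is satisfied (T AND T).
(b) has storefront — fails.
(i) in enterprise zone — met.
(ii) no delinquency — fails.
So (c) is not satisfied (T AND F).
(1) = T OR F OR F = true.
(2) veteran — holds.
Overall = T AND T = true.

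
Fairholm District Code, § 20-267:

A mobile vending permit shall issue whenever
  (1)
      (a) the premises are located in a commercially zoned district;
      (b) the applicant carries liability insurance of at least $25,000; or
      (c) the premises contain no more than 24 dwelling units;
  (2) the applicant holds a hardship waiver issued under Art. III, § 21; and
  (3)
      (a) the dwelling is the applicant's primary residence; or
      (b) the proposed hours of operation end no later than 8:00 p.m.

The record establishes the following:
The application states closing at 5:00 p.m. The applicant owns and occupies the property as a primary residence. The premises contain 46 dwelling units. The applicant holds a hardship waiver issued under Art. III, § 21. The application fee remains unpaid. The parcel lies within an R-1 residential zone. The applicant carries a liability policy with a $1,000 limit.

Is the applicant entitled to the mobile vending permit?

No — denied.

(a) commercially zoned — not satisfied.
(b) insurance ≥ $25,000 — fails.
(c) ≤ 24 units — not met.
So (1) is not satisfied (F OR F OR F).
(2) hardship waiver — satisfied.
(a) primary residence — met.
(b) closes by 8 p.m. — met.
(3): T OR T → true.
Overall: F AND T AND T → false.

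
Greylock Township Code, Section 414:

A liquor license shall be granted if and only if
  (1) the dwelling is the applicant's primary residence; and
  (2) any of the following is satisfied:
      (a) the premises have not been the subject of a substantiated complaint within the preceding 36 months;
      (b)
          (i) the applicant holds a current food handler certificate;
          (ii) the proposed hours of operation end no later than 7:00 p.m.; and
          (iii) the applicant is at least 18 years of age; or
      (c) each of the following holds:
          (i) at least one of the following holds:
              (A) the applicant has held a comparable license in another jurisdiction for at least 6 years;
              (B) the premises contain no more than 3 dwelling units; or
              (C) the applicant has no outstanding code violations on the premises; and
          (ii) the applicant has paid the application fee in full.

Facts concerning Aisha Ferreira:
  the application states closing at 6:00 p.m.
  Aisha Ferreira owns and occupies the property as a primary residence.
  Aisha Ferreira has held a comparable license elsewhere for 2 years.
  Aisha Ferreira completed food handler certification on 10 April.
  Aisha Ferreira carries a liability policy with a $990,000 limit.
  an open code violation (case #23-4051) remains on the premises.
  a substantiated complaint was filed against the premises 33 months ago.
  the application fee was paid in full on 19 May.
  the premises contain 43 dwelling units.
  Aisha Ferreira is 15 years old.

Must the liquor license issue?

No — denied.

(1) primary residence — satisfied.
(a) no complaint in 36 mo. — not satisfied.
(i) food handler cert. — met.
(ii) closes by 7 p.m. — met.
(iii) age ≥ 18 — not met.
(b): T AND T AND F → false.
(A) prior license ≥ 6 yr — not met.
(B) ≤ 3 units — not met.
(C) no code violations — not satisfied.
(i): F OR F OR F → false.
(ii) fee paid — met.
(c): F AND T → false.
So (2) is not satisfied (F OR F OR F).
Overall = T AND F = false.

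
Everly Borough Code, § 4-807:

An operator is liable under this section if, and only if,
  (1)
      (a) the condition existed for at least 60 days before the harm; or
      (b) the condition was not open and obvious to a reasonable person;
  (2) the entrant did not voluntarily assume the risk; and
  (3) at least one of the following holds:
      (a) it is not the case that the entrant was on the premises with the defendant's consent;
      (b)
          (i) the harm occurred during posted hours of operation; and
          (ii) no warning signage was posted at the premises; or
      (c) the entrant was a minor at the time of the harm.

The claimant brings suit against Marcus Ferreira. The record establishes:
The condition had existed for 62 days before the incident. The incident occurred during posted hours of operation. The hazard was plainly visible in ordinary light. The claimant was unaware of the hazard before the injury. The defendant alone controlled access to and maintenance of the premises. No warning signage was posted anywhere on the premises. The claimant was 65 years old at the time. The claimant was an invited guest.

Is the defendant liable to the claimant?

Yes — liable.

(a) condition ≥60 days old — satisfied.
(b) not open/obvious — not satisfied.
(1) = T OR F = true.
(2) no assumed risk — satisfied.
(a) not (consent to enter) — not satisfied.
(i) during posted hours — satisfied.
(ii) no signage posted — satisfied.
(b): T AND T → true.
(c) entrant a minor — not met.
(3): F OR T OR F → true.
So Overall is satisfied (T AND T AND T).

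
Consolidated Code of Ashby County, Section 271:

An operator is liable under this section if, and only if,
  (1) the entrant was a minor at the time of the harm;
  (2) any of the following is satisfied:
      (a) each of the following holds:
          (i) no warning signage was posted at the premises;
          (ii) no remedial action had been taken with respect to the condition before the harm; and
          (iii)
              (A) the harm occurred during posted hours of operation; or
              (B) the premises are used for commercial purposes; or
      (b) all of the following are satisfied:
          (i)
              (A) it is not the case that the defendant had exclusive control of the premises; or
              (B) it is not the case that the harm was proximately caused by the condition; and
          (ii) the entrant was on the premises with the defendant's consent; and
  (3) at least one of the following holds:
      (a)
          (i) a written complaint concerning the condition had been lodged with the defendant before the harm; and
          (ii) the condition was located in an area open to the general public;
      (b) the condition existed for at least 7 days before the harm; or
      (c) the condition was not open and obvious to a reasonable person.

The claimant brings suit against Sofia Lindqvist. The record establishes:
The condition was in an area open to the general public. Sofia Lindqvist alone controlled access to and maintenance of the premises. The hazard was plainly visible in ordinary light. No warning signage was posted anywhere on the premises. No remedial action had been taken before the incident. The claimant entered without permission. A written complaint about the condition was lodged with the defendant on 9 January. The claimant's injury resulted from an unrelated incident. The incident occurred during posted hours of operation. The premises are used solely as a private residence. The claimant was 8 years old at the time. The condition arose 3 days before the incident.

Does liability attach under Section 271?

(1) entrant a minor — satisfied.
(i) no signage posted — holds.
(ii) no remedial action — met.
(A) during posted hours — holds.
(B) commercial use — fails.
So (iii) is satisfied (T OR F).
(a): T AND T AND T → true.
(A) not (exclusive control) — fails.
(B) not (proximate cause) — met.
(i): F OR T → true.
(ii) consent to enter — not met.
(b): T AND F → false.
(2) = T OR F = true.
(i) complaint lodged — met.
(ii) public area — met.
(a): T AND T → true.
(b) condition ≥7 days old — not met.
(c) not open/obvious — not met.
So (3) is satisfied (T OR F OR F).
Overall: T AND T AND T → true.

Yes — liable.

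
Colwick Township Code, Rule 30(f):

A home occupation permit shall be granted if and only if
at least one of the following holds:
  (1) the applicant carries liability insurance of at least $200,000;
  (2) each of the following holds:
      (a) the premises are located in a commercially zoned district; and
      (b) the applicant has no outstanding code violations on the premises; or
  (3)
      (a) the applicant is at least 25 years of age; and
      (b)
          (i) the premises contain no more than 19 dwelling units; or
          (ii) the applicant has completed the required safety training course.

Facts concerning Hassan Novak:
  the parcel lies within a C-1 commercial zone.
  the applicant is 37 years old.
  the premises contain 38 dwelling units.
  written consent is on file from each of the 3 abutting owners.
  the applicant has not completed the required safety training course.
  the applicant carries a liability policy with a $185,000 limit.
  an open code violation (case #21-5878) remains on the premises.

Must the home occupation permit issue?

(1) insurance ≥ $200,000 — not satisfied.
(a) commercially zoned — satisfied.
(b) no code violations — fails.
(2): T AND F → false.
(a) age ≥ 25 — holds.
(i) ≤ 19 units — not satisfied.
(ii) safety training — fails.
(b) = F OR F = false.
So (3) is not satisfied (T AND F).
Overall = F OR F OR F = false.

No — denied.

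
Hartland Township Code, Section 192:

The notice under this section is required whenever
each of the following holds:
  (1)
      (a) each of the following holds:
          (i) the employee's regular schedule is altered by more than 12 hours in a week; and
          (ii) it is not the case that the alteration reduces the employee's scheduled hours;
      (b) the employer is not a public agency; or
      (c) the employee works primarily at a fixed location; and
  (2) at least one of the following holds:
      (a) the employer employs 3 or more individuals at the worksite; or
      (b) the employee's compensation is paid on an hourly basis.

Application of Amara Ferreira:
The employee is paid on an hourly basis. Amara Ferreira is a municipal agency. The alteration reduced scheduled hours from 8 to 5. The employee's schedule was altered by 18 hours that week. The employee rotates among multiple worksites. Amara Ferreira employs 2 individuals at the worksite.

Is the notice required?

(i) schedule shift > 12h — met.
(ii) not (hours reduced) — not satisfied.
So (a) is not satisfied (T AND F).
(b) not (public agency) — not satisfied.
(c) fixed location — not met.
So (1) is not satisfied (F OR F OR F).
(a) ≥ 3 at site — fails.
(b) hourly-paid — holds.
(2): F OR T → true.
Overall = F AND T = false.

No — not required.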